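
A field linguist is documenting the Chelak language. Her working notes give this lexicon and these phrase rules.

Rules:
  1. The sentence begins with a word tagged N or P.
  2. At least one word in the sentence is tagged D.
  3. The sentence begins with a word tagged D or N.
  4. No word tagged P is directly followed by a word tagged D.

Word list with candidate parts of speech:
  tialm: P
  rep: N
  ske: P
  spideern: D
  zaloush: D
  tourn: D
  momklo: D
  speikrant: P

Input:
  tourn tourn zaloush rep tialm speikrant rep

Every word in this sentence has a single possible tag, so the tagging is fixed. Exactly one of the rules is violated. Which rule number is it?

Fixed tagging: D D D N P P N.
Rule check: R1 violated, R2 holds, R3 holds, R4 holds.
Only rule 1 fails.

1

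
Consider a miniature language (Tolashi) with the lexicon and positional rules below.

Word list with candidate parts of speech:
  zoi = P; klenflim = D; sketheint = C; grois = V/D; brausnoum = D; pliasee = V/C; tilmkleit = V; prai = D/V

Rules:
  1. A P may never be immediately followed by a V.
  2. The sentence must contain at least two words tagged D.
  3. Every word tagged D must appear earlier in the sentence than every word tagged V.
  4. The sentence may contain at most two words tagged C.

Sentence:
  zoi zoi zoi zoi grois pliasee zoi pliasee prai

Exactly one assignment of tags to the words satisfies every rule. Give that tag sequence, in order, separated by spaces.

P P P P D C P C D

Candidates per position — 1:zoi {P}; 2:zoi {P}; 3:zoi {P}; 4:zoi {P}; 5:grois {V,D}; 6:pliasee {V,C}; 7:zoi {P}; 8:pliasee {V,C}; 9:prai {D,V}.
Word 5 cannot be V — rule 1 would then fail for every completion. It is D.
Word 8 cannot be V — rule 1 would then fail for every completion. It is C.
Word 9 cannot be V — rule 2 would then fail for every completion. It is D.
Word 6 cannot be V — rule 3 would then fail for every completion. It is C.
That leaves exactly one tagging: P P P P D C P C D.
Check: rule 1 satisfied; rule 2 satisfied; rule 3 satisfied; rule 4 satisfied.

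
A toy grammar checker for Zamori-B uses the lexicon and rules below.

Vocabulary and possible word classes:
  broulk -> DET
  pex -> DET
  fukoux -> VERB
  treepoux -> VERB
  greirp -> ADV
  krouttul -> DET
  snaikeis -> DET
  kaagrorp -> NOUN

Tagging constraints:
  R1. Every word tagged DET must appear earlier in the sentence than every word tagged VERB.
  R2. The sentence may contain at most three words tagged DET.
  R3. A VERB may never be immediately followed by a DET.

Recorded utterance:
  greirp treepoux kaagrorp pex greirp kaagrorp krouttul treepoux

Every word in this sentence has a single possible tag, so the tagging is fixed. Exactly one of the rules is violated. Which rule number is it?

Fixed tagging: ADV VERB NOUN DET ADV NOUN DET VERB.
Rule check: R1 fail, R2 pass, R3 pass.
Only rule 1 fails.

1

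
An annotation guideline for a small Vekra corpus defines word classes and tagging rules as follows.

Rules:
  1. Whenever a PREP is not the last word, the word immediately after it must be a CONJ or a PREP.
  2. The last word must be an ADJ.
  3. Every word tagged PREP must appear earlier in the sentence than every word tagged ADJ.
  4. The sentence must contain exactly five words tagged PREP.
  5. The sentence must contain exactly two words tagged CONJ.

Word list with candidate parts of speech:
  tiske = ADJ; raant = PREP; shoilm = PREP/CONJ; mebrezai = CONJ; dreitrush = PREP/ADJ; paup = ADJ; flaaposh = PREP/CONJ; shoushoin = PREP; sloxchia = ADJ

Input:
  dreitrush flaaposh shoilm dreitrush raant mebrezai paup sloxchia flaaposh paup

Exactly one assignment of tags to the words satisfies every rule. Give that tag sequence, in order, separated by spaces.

Candidates per position — 1:dreitrush {PREP,ADJ}; 2:flaaposh {PREP,CONJ}; 3:shoilm {PREP,CONJ}; 4:dreitrush {PREP,ADJ}; 5:raant {PREP}; 6:mebrezai {CONJ}; 7:paup {ADJ}; 8:sloxchia {ADJ}; 9:flaaposh {PREP,CONJ}; 10:paup {ADJ}.
Position 1: ADJ is ruled out by rule 3; that leaves PREP.
Position 4: ADJ is ruled out by rule 3; that leaves PREP.
Position 9: PREP is ruled out by rule 1; that leaves CONJ.
Position 2: CONJ is ruled out by rule 4; that leaves PREP.
Position 3: CONJ is ruled out by rule 4; that leaves PREP.
So the tagging must be: PREP PREP PREP PREP PREP CONJ ADJ ADJ CONJ ADJ.
Checking: rule 1 ok; rule 2 ok; rule 3 ok; rule 4 ok; rule 5 ok.

PREP PREP PREP PREP PREP CONJ ADJ ADJ CONJ ADJ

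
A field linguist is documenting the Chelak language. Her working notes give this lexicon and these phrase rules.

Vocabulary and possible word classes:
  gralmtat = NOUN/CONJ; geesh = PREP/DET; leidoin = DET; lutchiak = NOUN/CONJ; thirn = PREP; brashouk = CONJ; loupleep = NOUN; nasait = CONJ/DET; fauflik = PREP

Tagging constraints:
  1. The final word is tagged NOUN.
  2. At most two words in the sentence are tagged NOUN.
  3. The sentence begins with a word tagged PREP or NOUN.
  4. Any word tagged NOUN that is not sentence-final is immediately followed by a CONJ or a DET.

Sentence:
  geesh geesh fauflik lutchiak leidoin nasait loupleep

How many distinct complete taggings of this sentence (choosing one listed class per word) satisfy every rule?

Candidates per position — 1:geesh {PREP,DET}; 2:geesh {PREP,DET}; 3:fauflik {PREP}; 4:lutchiak {NOUN,CONJ}; 5:leidoin {DET}; 6:nasait {CONJ,DET}; 7:loupleep {NOUN}.
There are 16 candidate sequences in total.
Checking each against the rules leaves 8 sequences.
Count = 8.

8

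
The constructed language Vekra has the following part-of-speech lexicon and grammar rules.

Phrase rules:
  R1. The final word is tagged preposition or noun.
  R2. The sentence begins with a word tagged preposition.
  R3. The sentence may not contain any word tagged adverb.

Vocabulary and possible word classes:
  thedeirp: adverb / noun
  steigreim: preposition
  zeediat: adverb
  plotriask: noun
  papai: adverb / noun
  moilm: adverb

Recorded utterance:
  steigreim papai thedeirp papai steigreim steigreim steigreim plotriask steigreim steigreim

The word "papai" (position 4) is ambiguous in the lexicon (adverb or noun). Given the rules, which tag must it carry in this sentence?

noun

Candidates per position — 1:steigreim {preposition}; 2:papai {adverb,noun}; 3:thedeirp {adverb,noun}; 4:papai {adverb,noun}; 5:steigreim {preposition}; 6:steigreim {preposition}; 7:steigreim {preposition}; 8:plotriask {noun}; 9:steigreim {preposition}; 10:steigreim {preposition}.
Word 2 cannot be adverb — rule 3 would then fail for every completion. It is noun.
Word 3 cannot be adverb — rule 3 would then fail for every completion. It is noun.
Word 4 cannot be adverb — rule 3 would then fail for every completion. It is noun.
So the tagging must be: preposition noun noun noun preposition preposition preposition noun preposition preposition.
Checking: rule 1 ✓; rule 2 ✓; rule 3 ✓.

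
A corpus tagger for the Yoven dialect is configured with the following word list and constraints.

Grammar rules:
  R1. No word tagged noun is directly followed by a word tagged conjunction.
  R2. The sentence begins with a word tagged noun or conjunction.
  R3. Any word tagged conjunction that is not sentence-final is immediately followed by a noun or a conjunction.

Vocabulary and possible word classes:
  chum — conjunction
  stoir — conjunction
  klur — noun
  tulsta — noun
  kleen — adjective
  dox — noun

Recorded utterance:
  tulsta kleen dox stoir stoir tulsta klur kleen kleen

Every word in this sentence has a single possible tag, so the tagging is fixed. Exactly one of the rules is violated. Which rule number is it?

1

Fixed tagging: noun adjective noun conjunction conjunction noun noun adjective adjective.
Rule check: R1 ✗, R2 ✓, R3 ✓.
Only rule 1 fails.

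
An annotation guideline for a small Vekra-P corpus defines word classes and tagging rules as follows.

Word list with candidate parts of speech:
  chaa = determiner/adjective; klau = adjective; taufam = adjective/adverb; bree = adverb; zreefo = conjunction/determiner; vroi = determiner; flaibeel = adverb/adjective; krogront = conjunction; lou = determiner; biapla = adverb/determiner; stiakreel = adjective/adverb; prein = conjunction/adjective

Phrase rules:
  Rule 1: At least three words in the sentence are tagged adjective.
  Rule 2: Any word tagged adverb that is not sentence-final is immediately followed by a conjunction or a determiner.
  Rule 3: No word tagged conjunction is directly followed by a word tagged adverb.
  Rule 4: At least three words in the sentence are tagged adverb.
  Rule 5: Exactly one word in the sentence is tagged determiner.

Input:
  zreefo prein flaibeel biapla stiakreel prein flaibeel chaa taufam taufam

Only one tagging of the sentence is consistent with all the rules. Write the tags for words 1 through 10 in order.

conjunction adjective adverb determiner adverb conjunction adjective adjective adjective adverb

Candidates per position — 1:zreefo {conjunction,determiner}; 2:prein {conjunction,adjective}; 3:flaibeel {adverb,adjective}; 4:biapla {adverb,determiner}; 5:stiakreel {adjective,adverb}; 6:prein {conjunction,adjective}; 7:flaibeel {adverb,adjective}; 8:chaa {determiner,adjective}; 9:taufam {adjective,adverb}; 10:taufam {adjective,adverb}.
Position 4: tagging it adverb would leave rule 2 unsatisfiable, so it must be determiner.
Position 8: tagging it determiner would leave rule 5 unsatisfiable, so it must be adjective.
Position 9: tagging it adverb would leave rule 2 unsatisfiable, so it must be adjective.
Position 1: tagging it determiner would leave rule 5 unsatisfiable, so it must be conjunction.
Position 7: tagging it adverb would leave rule 2 unsatisfiable, so it must be adjective.
Position 10: tagging it adjective would leave rule 4 unsatisfiable, so it must be adverb.
Position 3: tagging it adjective would leave rule 4 unsatisfiable, so it must be adverb.
Position 5: tagging it adjective would leave rule 4 unsatisfiable, so it must be adverb.
Position 6: tagging it adjective would leave rule 2 unsatisfiable, so it must be conjunction.
Position 2: tagging it conjunction would leave rule 3 unsatisfiable, so it must be adjective.
The only consistent sequence is: conjunction adjective adverb determiner adverb conjunction adjective adjective adjective adverb.
Checking: rule 1 satisfied; rule 2 satisfied; rule 3 satisfied; rule 4 satisfied; rule 5 satisfied.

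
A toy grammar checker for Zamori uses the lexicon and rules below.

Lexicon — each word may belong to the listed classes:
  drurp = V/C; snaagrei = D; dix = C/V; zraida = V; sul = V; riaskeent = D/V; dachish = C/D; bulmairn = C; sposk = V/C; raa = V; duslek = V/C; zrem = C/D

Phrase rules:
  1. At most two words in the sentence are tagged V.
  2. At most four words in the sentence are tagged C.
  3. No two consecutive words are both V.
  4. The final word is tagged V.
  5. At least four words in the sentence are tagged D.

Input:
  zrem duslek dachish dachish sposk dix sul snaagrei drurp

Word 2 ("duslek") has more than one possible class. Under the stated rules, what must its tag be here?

Candidates per position — 1:zrem {C,D}; 2:duslek {V,C}; 3:dachish {C,D}; 4:dachish {C,D}; 5:sposk {V,C}; 6:dix {C,V}; 7:sul {V}; 8:snaagrei {D}; 9:drurp {V,C}.
Position 1: tagging it C would leave rule 5 unsatisfiable, so it must be D.
Position 3: tagging it C would leave rule 5 unsatisfiable, so it must be D.
Position 4: tagging it C would leave rule 5 unsatisfiable, so it must be D.
Position 6: tagging it V would leave rule 3 unsatisfiable, so it must be C.
Position 9: tagging it C would leave rule 4 unsatisfiable, so it must be V.
Position 2: tagging it V would leave rule 1 unsatisfiable, so it must be C.
Position 5: tagging it V would leave rule 1 unsatisfiable, so it must be C.
So the tagging must be: D C D D C C V D V.
Rule-by-rule: rule 1 holds; rule 2 holds; rule 3 holds; rule 4 holds; rule 5 holds.

C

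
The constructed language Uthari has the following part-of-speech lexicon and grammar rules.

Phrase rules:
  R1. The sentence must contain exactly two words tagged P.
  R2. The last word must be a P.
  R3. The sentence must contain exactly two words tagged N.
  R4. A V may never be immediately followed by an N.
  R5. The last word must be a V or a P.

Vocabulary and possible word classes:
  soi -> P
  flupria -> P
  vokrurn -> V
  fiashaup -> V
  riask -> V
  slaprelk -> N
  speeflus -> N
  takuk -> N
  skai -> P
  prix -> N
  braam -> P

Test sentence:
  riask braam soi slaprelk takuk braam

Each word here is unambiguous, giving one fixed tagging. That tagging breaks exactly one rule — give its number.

1

Fixed tagging: V P P N N P.
Checking each rule: R1 fails, R2 ok, R3 ok, R4 ok, R5 ok.
Only rule 1 fails.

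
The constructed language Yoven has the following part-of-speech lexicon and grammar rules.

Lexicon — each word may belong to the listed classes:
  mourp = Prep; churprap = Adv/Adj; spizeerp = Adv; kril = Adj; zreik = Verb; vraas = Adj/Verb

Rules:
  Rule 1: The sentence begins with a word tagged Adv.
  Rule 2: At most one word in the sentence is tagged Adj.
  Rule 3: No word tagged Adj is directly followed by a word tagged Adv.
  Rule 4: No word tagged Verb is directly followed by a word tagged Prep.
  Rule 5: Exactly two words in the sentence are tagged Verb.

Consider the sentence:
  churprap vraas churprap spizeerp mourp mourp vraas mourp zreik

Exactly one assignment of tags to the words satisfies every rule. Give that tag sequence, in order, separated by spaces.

Candidates per position — 1:churprap {Adv,Adj}; 2:vraas {Adj,Verb}; 3:churprap {Adv,Adj}; 4:spizeerp {Adv}; 5:mourp {Prep}; 6:mourp {Prep}; 7:vraas {Adj,Verb}; 8:mourp {Prep}; 9:zreik {Verb}.
Position 1: Adj is ruled out by rule 1; that leaves Adv.
Position 2: Adj is ruled out by rule 3; that leaves Verb.
Position 3: Adj is ruled out by rule 3; that leaves Adv.
Position 7: Verb is ruled out by rule 4; that leaves Adj.
That leaves exactly one tagging: Adv Verb Adv Adv Prep Prep Adj Prep Verb.
Check: rule 1 ok; rule 2 ok; rule 3 ok; rule 4 ok; rule 5 ok.

Adv Verb Adv Adv Prep Prep Adj Prep Verb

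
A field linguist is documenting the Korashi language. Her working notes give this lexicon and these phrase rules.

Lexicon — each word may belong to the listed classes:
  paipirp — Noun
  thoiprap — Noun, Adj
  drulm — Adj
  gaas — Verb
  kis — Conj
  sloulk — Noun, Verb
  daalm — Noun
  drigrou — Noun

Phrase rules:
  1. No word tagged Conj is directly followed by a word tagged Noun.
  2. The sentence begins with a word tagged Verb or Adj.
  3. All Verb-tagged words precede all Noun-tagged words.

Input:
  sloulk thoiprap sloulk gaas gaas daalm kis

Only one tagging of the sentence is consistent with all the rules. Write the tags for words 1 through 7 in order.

Verb Adj Verb Verb Verb Noun Conj

Candidates per position — 1:sloulk {Noun,Verb}; 2:thoiprap {Noun,Adj}; 3:sloulk {Noun,Verb}; 4:gaas {Verb}; 5:gaas {Verb}; 6:daalm {Noun}; 7:kis {Conj}.
At position 1, choosing Noun makes rule 2 impossible to satisfy; hence Verb.
At position 2, choosing Noun makes rule 3 impossible to satisfy; hence Adj.
At position 3, choosing Noun makes rule 3 impossible to satisfy; hence Verb.
The unique satisfying tagging is: Verb Adj Verb Verb Verb Noun Conj.
Checking: rule 1 ✓; rule 2 ✓; rule 3 ✓.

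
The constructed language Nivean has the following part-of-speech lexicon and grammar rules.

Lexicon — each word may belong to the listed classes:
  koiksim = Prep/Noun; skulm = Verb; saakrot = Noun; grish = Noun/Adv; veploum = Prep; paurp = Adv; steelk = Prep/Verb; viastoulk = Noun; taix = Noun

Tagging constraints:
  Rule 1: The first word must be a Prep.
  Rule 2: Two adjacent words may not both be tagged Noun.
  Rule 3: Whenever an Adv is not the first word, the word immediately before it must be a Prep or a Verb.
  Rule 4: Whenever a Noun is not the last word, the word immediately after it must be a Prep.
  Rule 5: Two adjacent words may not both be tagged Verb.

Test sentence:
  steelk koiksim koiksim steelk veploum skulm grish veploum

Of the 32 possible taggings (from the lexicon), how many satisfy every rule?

Candidates per position — 1:steelk {Prep,Verb}; 2:koiksim {Prep,Noun}; 3:koiksim {Prep,Noun}; 4:steelk {Prep,Verb}; 5:veploum {Prep}; 6:skulm {Verb}; 7:grish {Noun,Adv}; 8:veploum {Prep}.
There are 32 candidate sequences in total.
Checking each against the rules leaves 10 sequences.
Count = 10.

10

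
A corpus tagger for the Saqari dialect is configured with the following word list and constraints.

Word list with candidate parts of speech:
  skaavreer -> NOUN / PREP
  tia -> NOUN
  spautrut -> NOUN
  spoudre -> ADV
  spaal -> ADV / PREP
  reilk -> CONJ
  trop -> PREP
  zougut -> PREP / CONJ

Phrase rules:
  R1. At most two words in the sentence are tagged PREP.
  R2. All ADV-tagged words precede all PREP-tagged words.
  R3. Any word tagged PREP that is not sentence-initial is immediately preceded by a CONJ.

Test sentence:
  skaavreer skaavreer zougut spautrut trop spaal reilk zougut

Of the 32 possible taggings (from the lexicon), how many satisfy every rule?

Candidates per position — 1:skaavreer {NOUN,PREP}; 2:skaavreer {NOUN,PREP}; 3:zougut {PREP,CONJ}; 4:spautrut {NOUN}; 5:trop {PREP}; 6:spaal {ADV,PREP}; 7:reilk {CONJ}; 8:zougut {PREP,CONJ}.
There are 32 candidate sequences in total.
Rule 3 cannot be satisfied by any choice of tags from the lexicon.
So there is no consistent tagging.
Count = 0.

0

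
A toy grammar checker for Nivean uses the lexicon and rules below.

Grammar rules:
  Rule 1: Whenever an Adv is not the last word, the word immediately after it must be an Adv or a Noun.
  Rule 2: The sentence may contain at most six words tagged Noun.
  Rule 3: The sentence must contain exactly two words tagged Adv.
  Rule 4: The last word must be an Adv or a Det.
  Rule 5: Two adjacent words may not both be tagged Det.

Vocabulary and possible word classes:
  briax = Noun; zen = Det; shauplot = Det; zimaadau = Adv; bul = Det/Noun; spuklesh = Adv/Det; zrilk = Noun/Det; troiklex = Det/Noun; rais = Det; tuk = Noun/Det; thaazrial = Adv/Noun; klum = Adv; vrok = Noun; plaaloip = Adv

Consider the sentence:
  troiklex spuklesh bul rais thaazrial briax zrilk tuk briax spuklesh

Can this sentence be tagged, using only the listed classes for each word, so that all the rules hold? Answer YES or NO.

Candidates per position — 1:troiklex {Det,Noun}; 2:spuklesh {Adv,Det}; 3:bul {Det,Noun}; 4:rais {Det}; 5:thaazrial {Adv,Noun}; 6:briax {Noun}; 7:zrilk {Noun,Det}; 8:tuk {Noun,Det}; 9:briax {Noun}; 10:spuklesh {Adv,Det}.
One satisfying assignment: Det Adv Noun Det Adv Noun Noun Det Noun Det.
Checking: rule 1 ✓; rule 2 ✓; rule 3 ✓; rule 4 ✓; rule 5 ✓.

YES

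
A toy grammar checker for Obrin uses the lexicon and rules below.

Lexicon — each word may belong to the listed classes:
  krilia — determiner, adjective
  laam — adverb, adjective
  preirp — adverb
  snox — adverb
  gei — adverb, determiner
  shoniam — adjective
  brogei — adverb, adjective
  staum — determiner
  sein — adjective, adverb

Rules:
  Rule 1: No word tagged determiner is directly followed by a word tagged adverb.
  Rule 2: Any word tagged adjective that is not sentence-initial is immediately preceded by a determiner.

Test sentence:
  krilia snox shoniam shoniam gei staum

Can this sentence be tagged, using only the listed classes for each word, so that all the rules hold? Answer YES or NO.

NO

Candidates per position — 1:krilia {determiner,adjective}; 2:snox {adverb}; 3:shoniam {adjective}; 4:shoniam {adjective}; 5:gei {adverb,determiner}; 6:staum {determiner}.
Rule 2 cannot be satisfied by any choice of tags from the lexicon.
So there is no consistent tagging.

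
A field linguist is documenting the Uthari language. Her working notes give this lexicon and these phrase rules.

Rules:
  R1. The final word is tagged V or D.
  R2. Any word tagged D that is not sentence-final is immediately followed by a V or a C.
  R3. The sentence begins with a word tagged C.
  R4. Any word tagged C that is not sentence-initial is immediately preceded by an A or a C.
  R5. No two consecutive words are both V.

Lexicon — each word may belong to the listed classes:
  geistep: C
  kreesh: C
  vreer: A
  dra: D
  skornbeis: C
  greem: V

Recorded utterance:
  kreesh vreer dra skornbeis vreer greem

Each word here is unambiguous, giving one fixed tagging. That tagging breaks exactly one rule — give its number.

4

Fixed tagging: C A D C A V.
Applying the rules: R1 pass, R2 pass, R3 pass, R4 fail, R5 pass.
Only rule 4 fails.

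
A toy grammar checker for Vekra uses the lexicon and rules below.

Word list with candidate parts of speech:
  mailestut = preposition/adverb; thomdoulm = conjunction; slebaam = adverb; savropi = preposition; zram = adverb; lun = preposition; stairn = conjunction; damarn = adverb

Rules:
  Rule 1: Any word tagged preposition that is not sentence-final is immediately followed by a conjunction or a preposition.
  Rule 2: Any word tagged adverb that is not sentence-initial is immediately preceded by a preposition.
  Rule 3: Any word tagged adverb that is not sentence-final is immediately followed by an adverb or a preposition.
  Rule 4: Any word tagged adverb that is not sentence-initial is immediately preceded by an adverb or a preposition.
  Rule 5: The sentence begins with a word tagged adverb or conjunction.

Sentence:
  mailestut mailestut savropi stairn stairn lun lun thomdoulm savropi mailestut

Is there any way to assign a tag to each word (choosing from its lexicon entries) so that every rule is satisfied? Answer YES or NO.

YES

Candidates per position — 1:mailestut {preposition,adverb}; 2:mailestut {preposition,adverb}; 3:savropi {preposition}; 4:stairn {conjunction}; 5:stairn {conjunction}; 6:lun {preposition}; 7:lun {preposition}; 8:thomdoulm {conjunction}; 9:savropi {preposition}; 10:mailestut {preposition,adverb}.
One satisfying assignment: adverb preposition preposition conjunction conjunction preposition preposition conjunction preposition preposition.
Verifying each rule — rule 1 holds; rule 2 holds; rule 3 holds; rule 4 holds; rule 5 holds.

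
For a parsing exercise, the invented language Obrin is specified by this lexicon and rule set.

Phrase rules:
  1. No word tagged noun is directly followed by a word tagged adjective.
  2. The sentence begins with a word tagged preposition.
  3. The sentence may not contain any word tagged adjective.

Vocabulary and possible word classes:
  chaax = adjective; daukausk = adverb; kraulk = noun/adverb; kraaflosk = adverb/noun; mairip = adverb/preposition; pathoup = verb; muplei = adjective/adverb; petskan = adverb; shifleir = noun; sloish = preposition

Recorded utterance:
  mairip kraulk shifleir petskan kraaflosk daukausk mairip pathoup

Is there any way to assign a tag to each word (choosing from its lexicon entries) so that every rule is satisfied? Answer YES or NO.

Candidates per position — 1:mairip {adverb,preposition}; 2:kraulk {noun,adverb}; 3:shifleir {noun}; 4:petskan {adverb}; 5:kraaflosk {adverb,noun}; 6:daukausk {adverb}; 7:mairip {adverb,preposition}; 8:pathoup {verb}.
One satisfying assignment: preposition noun noun adverb noun adverb adverb verb.
Verifying each rule — rule 1 holds; rule 2 holds; rule 3 holds.

YES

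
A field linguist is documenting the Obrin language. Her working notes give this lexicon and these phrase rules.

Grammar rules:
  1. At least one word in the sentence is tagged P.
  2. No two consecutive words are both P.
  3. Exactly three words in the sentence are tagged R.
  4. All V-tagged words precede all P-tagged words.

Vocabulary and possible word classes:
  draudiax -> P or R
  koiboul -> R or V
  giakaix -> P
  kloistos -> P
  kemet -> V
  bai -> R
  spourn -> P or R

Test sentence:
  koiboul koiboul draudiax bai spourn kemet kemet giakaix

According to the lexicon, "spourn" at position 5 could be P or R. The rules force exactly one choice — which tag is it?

Candidates per position — 1:koiboul {R,V}; 2:koiboul {R,V}; 3:draudiax {P,R}; 4:bai {R}; 5:spourn {P,R}; 6:kemet {V}; 7:kemet {V}; 8:giakaix {P}.
Position 3: P is ruled out by rule 4; that leaves R.
Position 5: P is ruled out by rule 4; that leaves R.
Position 1: R is ruled out by rule 3; that leaves V.
Position 2: R is ruled out by rule 3; that leaves V.
The only consistent sequence is: V V R R R V V P.
Checking: rule 1 holds; rule 2 holds; rule 3 holds; rule 4 holds.

R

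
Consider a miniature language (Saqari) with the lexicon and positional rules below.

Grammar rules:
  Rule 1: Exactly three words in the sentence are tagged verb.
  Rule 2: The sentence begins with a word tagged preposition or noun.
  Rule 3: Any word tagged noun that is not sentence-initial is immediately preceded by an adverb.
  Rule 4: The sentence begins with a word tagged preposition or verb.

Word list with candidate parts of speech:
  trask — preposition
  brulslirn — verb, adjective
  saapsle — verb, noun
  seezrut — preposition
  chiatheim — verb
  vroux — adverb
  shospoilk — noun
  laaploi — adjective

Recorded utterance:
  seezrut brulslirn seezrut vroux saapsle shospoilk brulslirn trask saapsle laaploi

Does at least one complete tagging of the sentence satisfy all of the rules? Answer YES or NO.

NO

Candidates per position — 1:seezrut {preposition}; 2:brulslirn {verb,adjective}; 3:seezrut {preposition}; 4:vroux {adverb}; 5:saapsle {verb,noun}; 6:shospoilk {noun}; 7:brulslirn {verb,adjective}; 8:trask {preposition}; 9:saapsle {verb,noun}; 10:laaploi {adjective}.
Rule 3 cannot be satisfied by any choice of tags from the lexicon.
So there is no consistent tagging.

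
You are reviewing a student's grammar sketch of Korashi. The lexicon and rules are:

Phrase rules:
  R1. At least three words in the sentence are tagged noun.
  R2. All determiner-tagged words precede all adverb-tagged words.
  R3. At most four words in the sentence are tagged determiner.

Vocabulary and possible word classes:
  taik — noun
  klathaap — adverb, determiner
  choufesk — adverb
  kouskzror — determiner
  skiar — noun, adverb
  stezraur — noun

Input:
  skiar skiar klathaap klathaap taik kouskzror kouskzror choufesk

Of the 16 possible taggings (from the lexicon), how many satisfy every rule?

1

Candidates per position — 1:skiar {noun,adverb}; 2:skiar {noun,adverb}; 3:klathaap {adverb,determiner}; 4:klathaap {adverb,determiner}; 5:taik {noun}; 6:kouskzror {determiner}; 7:kouskzror {determiner}; 8:choufesk {adverb}.
There are 16 candidate sequences in total.
The sequences that satisfy every rule: noun noun determiner determiner noun determiner determiner adverb.
Count = 1.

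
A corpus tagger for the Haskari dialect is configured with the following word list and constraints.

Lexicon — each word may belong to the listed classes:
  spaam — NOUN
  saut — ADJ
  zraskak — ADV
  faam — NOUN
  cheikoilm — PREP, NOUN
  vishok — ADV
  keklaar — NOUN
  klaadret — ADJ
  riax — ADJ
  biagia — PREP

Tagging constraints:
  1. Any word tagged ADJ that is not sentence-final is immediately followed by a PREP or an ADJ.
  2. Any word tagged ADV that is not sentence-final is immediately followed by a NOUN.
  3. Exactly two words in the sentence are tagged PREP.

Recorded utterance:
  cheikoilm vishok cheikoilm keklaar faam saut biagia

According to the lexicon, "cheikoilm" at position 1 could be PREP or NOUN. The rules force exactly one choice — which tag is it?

Candidates per position — 1:cheikoilm {PREP,NOUN}; 2:vishok {ADV}; 3:cheikoilm {PREP,NOUN}; 4:keklaar {NOUN}; 5:faam {NOUN}; 6:saut {ADJ}; 7:biagia {PREP}.
At position 3, choosing PREP makes rule 2 impossible to satisfy; hence NOUN.
At position 1, choosing NOUN makes rule 3 impossible to satisfy; hence PREP.
The unique satisfying tagging is: PREP ADV NOUN NOUN NOUN ADJ PREP.
Check: rule 1 ✓; rule 2 ✓; rule 3 ✓.

PREP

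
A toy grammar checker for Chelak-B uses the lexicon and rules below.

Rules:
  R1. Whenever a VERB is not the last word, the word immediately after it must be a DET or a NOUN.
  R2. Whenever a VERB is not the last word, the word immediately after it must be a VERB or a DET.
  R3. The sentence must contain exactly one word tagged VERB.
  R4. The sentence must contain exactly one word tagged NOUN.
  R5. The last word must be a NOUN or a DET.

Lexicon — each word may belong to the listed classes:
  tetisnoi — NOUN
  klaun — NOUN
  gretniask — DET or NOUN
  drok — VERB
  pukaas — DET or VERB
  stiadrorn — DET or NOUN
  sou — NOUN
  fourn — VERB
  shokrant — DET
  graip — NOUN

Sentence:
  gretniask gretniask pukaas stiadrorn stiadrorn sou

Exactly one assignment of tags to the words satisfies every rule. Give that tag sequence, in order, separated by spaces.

DET DET VERB DET DET NOUN

Candidates per position — 1:gretniask {DET,NOUN}; 2:gretniask {DET,NOUN}; 3:pukaas {DET,VERB}; 4:stiadrorn {DET,NOUN}; 5:stiadrorn {DET,NOUN}; 6:sou {NOUN}.
Word 1 cannot be NOUN — rule 4 would then fail for every completion. It is DET.
Word 2 cannot be NOUN — rule 4 would then fail for every completion. It is DET.
Word 3 cannot be DET — rule 3 would then fail for every completion. It is VERB.
Word 4 cannot be NOUN — rule 2 would then fail for every completion. It is DET.
Word 5 cannot be NOUN — rule 4 would then fail for every completion. It is DET.
The unique satisfying tagging is: DET DET VERB DET DET NOUN.
Check: rule 1 holds; rule 2 holds; rule 3 holds; rule 4 holds; rule 5 holds.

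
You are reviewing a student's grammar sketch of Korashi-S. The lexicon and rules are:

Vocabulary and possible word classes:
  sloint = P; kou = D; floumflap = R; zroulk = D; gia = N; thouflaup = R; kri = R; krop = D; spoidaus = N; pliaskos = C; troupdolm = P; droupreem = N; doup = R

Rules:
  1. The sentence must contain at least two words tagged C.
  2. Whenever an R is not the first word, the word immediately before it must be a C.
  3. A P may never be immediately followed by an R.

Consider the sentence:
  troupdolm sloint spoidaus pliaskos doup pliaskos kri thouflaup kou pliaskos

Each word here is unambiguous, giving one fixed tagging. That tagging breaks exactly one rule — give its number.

2

Fixed tagging: P P N C R C R R D C.
Applying the rules: R1 holds, R2 violated, R3 holds.
Only rule 2 fails.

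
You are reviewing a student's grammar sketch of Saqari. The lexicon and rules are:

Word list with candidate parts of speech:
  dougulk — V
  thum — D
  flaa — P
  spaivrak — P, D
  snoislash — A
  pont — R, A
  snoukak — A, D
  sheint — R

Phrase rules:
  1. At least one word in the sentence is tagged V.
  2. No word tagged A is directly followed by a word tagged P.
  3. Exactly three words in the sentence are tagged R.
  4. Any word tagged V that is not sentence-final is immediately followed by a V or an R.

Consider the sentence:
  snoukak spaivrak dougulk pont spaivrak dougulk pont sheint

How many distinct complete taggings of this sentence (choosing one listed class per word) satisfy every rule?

Candidates per position — 1:snoukak {A,D}; 2:spaivrak {P,D}; 3:dougulk {V}; 4:pont {R,A}; 5:spaivrak {P,D}; 6:dougulk {V}; 7:pont {R,A}; 8:sheint {R}.
There are 32 candidate sequences in total.
Checking each against the rules leaves 6 sequences.
Count = 6.

6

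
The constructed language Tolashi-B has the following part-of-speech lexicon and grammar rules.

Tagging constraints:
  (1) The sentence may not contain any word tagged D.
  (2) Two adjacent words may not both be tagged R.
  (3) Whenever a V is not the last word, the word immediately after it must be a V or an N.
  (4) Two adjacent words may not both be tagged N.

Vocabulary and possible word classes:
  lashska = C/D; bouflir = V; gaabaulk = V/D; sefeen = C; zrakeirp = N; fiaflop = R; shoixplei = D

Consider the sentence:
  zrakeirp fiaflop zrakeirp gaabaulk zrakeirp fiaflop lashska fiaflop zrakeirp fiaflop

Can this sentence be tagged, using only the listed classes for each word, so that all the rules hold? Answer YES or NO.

YES

Candidates per position — 1:zrakeirp {N}; 2:fiaflop {R}; 3:zrakeirp {N}; 4:gaabaulk {V,D}; 5:zrakeirp {N}; 6:fiaflop {R}; 7:lashska {C,D}; 8:fiaflop {R}; 9:zrakeirp {N}; 10:fiaflop {R}.
One satisfying assignment: N R N V N R C R N R.
Verifying each rule — rule 1 satisfied; rule 2 satisfied; rule 3 satisfied; rule 4 satisfied.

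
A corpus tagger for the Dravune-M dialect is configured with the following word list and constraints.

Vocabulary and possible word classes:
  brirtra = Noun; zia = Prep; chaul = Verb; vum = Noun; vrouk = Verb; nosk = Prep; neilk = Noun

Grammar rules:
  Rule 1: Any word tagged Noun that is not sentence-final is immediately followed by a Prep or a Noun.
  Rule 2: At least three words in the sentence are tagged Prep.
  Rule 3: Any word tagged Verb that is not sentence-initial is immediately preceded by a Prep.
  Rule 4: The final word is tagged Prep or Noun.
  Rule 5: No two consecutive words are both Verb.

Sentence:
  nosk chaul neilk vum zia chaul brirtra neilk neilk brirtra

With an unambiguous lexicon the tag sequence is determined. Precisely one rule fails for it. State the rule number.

Fixed tagging: Prep Verb Noun Noun Prep Verb Noun Noun Noun Noun.
Checking each rule: R1 pass, R2 fail, R3 pass, R4 pass, R5 pass.
Only rule 2 fails.

2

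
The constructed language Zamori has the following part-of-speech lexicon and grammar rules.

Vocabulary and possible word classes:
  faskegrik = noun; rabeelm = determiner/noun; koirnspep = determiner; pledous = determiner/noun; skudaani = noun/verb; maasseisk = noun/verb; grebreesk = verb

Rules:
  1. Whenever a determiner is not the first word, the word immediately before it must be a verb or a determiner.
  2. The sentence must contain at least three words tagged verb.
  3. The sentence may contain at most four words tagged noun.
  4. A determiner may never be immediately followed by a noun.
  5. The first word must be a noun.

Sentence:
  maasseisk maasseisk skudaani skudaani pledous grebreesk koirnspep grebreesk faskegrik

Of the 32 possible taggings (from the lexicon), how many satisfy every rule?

Candidates per position — 1:maasseisk {noun,verb}; 2:maasseisk {noun,verb}; 3:skudaani {noun,verb}; 4:skudaani {noun,verb}; 5:pledous {determiner,noun}; 6:grebreesk {verb}; 7:koirnspep {determiner}; 8:grebreesk {verb}; 9:faskegrik {noun}.
There are 32 candidate sequences in total.
Checking each against the rules leaves 8 sequences.
Count = 8.

8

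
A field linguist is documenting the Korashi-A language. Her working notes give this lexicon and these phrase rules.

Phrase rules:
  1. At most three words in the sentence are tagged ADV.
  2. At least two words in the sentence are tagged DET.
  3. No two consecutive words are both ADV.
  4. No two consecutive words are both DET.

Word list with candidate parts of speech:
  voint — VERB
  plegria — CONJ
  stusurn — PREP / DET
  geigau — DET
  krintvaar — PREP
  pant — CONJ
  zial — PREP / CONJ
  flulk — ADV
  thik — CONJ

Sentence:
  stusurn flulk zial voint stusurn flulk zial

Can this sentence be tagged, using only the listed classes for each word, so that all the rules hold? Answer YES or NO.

Candidates per position — 1:stusurn {PREP,DET}; 2:flulk {ADV}; 3:zial {PREP,CONJ}; 4:voint {VERB}; 5:stusurn {PREP,DET}; 6:flulk {ADV}; 7:zial {PREP,CONJ}.
One satisfying assignment: DET ADV PREP VERB DET ADV PREP.
Rule-by-rule: rule 1 satisfied; rule 2 satisfied; rule 3 satisfied; rule 4 satisfied.

YES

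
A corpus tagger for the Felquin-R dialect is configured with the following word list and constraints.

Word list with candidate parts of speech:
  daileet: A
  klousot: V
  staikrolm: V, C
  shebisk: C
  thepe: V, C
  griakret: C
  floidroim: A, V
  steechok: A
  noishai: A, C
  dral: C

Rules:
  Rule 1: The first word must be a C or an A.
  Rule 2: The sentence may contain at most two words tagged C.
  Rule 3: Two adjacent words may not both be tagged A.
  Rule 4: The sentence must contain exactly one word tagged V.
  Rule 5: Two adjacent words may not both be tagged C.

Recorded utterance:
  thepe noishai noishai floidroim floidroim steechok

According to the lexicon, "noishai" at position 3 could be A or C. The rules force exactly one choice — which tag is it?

Candidates per position — 1:thepe {V,C}; 2:noishai {A,C}; 3:noishai {A,C}; 4:floidroim {A,V}; 5:floidroim {A,V}; 6:steechok {A}.
If word 1 were V, no tagging could satisfy rule 1; so word 1 is C.
If word 2 were C, no tagging could satisfy rule 5; so word 2 is A.
If word 3 were A, no tagging could satisfy rule 3; so word 3 is C.
If word 5 were A, no tagging could satisfy rule 3; so word 5 is V.
If word 4 were V, no tagging could satisfy rule 4; so word 4 is A.
So the tagging must be: C A C A V A.
Verifying each rule — rule 1 holds; rule 2 holds; rule 3 holds; rule 4 holds; rule 5 holds.

C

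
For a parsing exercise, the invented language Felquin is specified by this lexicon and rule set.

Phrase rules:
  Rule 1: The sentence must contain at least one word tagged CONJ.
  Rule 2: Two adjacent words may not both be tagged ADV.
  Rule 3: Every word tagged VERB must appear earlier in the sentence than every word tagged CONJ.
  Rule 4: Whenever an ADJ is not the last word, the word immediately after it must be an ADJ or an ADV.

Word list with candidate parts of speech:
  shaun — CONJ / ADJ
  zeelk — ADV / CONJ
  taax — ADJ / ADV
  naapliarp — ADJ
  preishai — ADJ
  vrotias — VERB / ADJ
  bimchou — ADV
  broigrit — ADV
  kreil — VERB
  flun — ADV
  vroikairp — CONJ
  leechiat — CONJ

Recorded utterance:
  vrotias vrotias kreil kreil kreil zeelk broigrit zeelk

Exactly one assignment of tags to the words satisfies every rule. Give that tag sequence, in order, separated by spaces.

VERB VERB VERB VERB VERB CONJ ADV CONJ

Candidates per position — 1:vrotias {VERB,ADJ}; 2:vrotias {VERB,ADJ}; 3:kreil {VERB}; 4:kreil {VERB}; 5:kreil {VERB}; 6:zeelk {ADV,CONJ}; 7:broigrit {ADV}; 8:zeelk {ADV,CONJ}.
Position 1: tagging it ADJ would leave rule 4 unsatisfiable, so it must be VERB.
Position 2: tagging it ADJ would leave rule 4 unsatisfiable, so it must be VERB.
Position 6: tagging it ADV would leave rule 2 unsatisfiable, so it must be CONJ.
Position 8: tagging it ADV would leave rule 2 unsatisfiable, so it must be CONJ.
The only consistent sequence is: VERB VERB VERB VERB VERB CONJ ADV CONJ.
Check: rule 1 holds; rule 2 holds; rule 3 holds; rule 4 holds.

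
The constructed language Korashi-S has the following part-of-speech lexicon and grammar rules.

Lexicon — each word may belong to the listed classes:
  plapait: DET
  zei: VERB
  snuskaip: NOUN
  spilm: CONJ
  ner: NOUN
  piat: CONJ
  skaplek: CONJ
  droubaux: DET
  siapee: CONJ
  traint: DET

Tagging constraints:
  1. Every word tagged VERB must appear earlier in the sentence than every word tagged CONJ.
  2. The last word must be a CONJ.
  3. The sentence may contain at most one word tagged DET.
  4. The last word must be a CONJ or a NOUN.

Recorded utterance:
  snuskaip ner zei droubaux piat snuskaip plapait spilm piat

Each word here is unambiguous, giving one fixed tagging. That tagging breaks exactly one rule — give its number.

3

Fixed tagging: NOUN NOUN VERB DET CONJ NOUN DET CONJ CONJ.
Applying the rules: R1 ✓, R2 ✓, R3 ✗, R4 ✓.
Only rule 3 fails.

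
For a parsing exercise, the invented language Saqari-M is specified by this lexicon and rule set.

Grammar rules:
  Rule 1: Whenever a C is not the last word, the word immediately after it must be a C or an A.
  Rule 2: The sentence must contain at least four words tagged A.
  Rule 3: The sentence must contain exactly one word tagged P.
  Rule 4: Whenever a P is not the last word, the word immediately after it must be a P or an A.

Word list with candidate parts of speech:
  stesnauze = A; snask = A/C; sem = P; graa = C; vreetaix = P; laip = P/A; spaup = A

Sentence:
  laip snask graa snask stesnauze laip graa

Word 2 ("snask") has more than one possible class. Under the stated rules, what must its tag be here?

Candidates per position — 1:laip {P,A}; 2:snask {A,C}; 3:graa {C}; 4:snask {A,C}; 5:stesnauze {A}; 6:laip {P,A}; 7:graa {C}.
Word 6 cannot be P — rule 4 would then fail for every completion. It is A.
Word 1 cannot be A — rule 3 would then fail for every completion. It is P.
Word 2 cannot be C — rule 2 would then fail for every completion. It is A.
Word 4 cannot be C — rule 2 would then fail for every completion. It is A.
The only consistent sequence is: P A C A A A C.
Rule-by-rule: rule 1 holds; rule 2 holds; rule 3 holds; rule 4 holds.

A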